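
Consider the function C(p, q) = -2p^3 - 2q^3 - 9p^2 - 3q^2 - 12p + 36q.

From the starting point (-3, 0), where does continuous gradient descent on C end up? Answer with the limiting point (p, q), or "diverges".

C is separable, so gradient descent decouples: p follows -∂C/∂p, q follows -∂C/∂q.
∂C/∂p = -6(p + 1)(p + 2); at p=-3 this is -12, so p increases.
∂C/∂q = -6(q - 2)(q + 3); at q=0 this is 36, so q decreases.
p converges to its nearest critical value -2 (a local min of the p-part); q converges to -3. The iterate converges to (-2, -3).

(-2, -3)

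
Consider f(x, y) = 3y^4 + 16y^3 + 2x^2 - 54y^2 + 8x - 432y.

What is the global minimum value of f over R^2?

-1115

f(x,y) separates as P(x) + Q(y), so its minimum is min P + min Q.
P'(x) = 4x + 8 vanishes at x ∈ {-2}; Q'(y) = 12(y - 3)(y + 3)(y + 4) vanishes at y ∈ {-4, -3, 3}.
Local minima of P (where P''>0): P(-2)=-8. Local minima of Q: Q(-4)=608, Q(3)=-1107.
So the global minimum of f is P(-2) + Q(3) = -8 − 1107 = -1115, attained at (-2, 3).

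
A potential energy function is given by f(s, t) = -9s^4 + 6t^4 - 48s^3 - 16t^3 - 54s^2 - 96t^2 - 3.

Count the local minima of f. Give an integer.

f separates as a function of s plus a function of t, so ∇f=0 decouples.
∂f/∂s = -36s(s + 1)(s + 3) = 0 at s ∈ {-3, -1, 0}; ∂f/∂t = 24t(t - 4)(t + 2) = 0 at t ∈ {-2, 0, 4}.
The Hessian is diagonal: diag(f_ss, f_tt). Second derivatives: f_ss(-3)=-216, f_ss(-1)=72, f_ss(0)=-108; f_tt(-2)=288, f_tt(0)=-192, f_tt(4)=576.
Local minima occur where both diagonal entries positive: (-1, -2), (-1, 4). Count: 2.

2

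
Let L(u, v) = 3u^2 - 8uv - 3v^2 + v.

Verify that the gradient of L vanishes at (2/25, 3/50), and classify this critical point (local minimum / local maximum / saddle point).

∇L = (6u - 8v, -8u - 6v + 1); substituting (2/25, 3/50) gives ∇L = (0, 0), so (2/25, 3/50) is indeed a critical point.
The Hessian of L is constant: H = [[6, -8], [-8, -6]].
det(H) = 6·(-6) − (-8)² = -100.
Since det(H) < 0, H is indefinite and the critical point is a saddle point.

saddle point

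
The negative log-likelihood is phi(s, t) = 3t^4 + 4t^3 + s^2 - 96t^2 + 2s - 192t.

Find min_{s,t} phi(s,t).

-1281

phi(s,t) separates as P(s) + Q(t), so its minimum is min P + min Q.
P'(s) = 2s + 2 vanishes at s ∈ {-1}; Q'(t) = 12(t - 4)(t + 1)(t + 4) vanishes at t ∈ {-4, -1, 4}.
Local minima of P (where P''>0): P(-1)=-1. Local minima of Q: Q(-4)=-256, Q(4)=-1280.
So the global minimum of phi is P(-1) + Q(4) = -1 − 1280 = -1281, attained at (-1, 4).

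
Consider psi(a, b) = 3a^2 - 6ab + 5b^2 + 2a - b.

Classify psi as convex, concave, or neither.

convex

psi is quadratic, so its Hessian is the constant matrix H = [[6, -6], [-6, 10]].
det(H) = 24, tr(H) = 16.
det(H) > 0 and tr(H) > 0, so H is positive definite everywhere: convex.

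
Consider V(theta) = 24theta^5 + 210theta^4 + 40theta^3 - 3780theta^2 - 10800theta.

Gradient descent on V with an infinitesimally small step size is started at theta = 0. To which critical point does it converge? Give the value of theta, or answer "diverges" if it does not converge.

3

V'(theta) = 120(theta - 3)(theta + 2)(theta + 3)(theta + 5), so V'(0) = -10800.
Gradient descent moves in the -V' direction, i.e. theta is increasing.
The nearest critical point in that direction is theta = 3, where V'' = 28800 > 0 (a local minimum). The iterate converges there.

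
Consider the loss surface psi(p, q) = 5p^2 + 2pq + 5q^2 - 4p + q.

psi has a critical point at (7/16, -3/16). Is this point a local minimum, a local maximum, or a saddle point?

The Hessian of psi is constant: H = [[10, 2], [2, 10]].
det(H) = 10·10 − 2² = 96.
det(H) > 0 and tr(H) = 20 > 0, so H is positive definite and the point is a local minimum.

local minimum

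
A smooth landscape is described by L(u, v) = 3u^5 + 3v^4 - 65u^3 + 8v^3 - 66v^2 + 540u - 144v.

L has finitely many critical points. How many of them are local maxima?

L separates as a function of u plus a function of v, so ∇L=0 decouples.
∂L/∂u = 15(u - 3)(u - 2)(u + 2)(u + 3) = 0 at u ∈ {-3, -2, 2, 3}; ∂L/∂v = 12(v - 3)(v + 1)(v + 4) = 0 at v ∈ {-4, -1, 3}.
The Hessian is diagonal: diag(L_uu, L_vv). Second derivatives: L_uu(-3)=-450, L_uu(-2)=300, L_uu(2)=-300, L_uu(3)=450; L_vv(-4)=252, L_vv(-1)=-144, L_vv(3)=336.
Local maxima occur where both diagonal entries negative: (-3, -1), (2, -1). Count: 2.

2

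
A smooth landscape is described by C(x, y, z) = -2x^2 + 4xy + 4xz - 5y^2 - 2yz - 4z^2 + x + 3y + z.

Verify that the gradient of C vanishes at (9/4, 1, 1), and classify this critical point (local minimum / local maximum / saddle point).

∇C = (-4x + 4y + 4z + 1, 4x - 10y - 2z + 3, 4x - 2y - 8z + 1); substituting (9/4, 1, 1) gives ∇C = (0, 0, 0), so (9/4, 1, 1) is indeed a critical point.
The Hessian is constant: H = [[-4, 4, 4], [4, -10, -2], [4, -2, -8]].
Leading principal minors: Δ₁ = -4, Δ₂ = 24, Δ₃ = -80.
The minors alternate sign starting negative (−, +, −), so H is negative definite: a local maximum.

local maximum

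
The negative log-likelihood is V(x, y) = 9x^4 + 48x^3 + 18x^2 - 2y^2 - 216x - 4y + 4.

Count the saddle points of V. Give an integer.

2

V separates as a function of x plus a function of y, so ∇V=0 decouples.
∂V/∂x = 36(x - 1)(x + 2)(x + 3) = 0 at x ∈ {-3, -2, 1}; ∂V/∂y = -4(y + 1) = 0 at y ∈ {-1}.
The Hessian is diagonal: diag(V_xx, V_yy). Second derivatives: V_xx(-3)=144, V_xx(-2)=-108, V_xx(1)=432; V_yy(-1)=-4.
Saddle points occur where the two diagonal entries have opposite signs: (-3, -1), (1, -1). Count: 2.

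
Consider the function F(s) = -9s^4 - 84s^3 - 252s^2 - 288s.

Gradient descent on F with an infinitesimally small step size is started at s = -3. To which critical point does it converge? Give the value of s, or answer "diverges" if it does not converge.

-2

F'(s) = -36(s + 1)(s + 2)(s + 4), so F'(-3) = -72.
Gradient descent moves in the -F' direction, i.e. s is increasing.
The nearest critical point in that direction is s = -2, where F'' = 72 > 0 (a local minimum). The iterate converges there.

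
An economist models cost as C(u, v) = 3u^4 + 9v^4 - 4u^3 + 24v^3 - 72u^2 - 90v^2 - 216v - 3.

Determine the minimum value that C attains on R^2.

-1099

C(u,v) separates as P(u) + Q(v) − 3, so its minimum is min P + min Q − 3.
P'(u) = 12u(u - 4)(u + 3) vanishes at u ∈ {-3, 0, 4}; Q'(v) = 36(v - 2)(v + 1)(v + 3) vanishes at v ∈ {-3, -1, 2}.
Local minima of P (where P''>0): P(-3)=-297, P(4)=-640. Local minima of Q: Q(-3)=-81, Q(2)=-456.
So the global minimum of C is P(4) + Q(2) − 3 = -640 − 456 − 3 = -1099, attained at (4, 2).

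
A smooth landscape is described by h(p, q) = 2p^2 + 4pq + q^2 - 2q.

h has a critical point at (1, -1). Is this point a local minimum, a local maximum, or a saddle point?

saddle point

The Hessian of h is constant: H = [[4, 4], [4, 2]].
det(H) = 4·2 − 4² = -8.
Since det(H) < 0, H is indefinite and the critical point is a saddle point.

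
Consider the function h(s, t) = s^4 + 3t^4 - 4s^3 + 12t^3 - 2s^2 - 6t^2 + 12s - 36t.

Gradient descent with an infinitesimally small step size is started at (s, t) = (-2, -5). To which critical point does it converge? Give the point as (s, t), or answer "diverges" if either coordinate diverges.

(-1, -3)

h is separable, so gradient descent decouples: s follows -∂h/∂s, t follows -∂h/∂t.
∂h/∂s = 4(s - 3)(s - 1)(s + 1); at s=-2 this is -60, so s increases.
∂h/∂t = 12(t - 1)(t + 1)(t + 3); at t=-5 this is -576, so t increases.
s converges to its nearest critical value -1 (a local min of the s-part); t converges to -3. The iterate converges to (-1, -3).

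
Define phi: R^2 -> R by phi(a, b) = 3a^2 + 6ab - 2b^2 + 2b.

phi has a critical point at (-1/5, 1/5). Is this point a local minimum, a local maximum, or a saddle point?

The Hessian of phi is constant: H = [[6, 6], [6, -4]].
det(H) = 6·(-4) − 6² = -60.
Since det(H) < 0, H is indefinite and the critical point is a saddle point.

saddle point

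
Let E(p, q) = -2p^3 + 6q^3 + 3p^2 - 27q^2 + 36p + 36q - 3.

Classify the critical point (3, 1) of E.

local maximum

The mixed partial ∂²E/∂p∂q is 0, so the Hessian at any point is diag(E_pp, E_qq) = diag(6(-2p + 1), 18(2q - 3)).
At (3, 1): H = diag(-30, -18).
Both eigenvalues are negative, so H is negative definite: a local maximum.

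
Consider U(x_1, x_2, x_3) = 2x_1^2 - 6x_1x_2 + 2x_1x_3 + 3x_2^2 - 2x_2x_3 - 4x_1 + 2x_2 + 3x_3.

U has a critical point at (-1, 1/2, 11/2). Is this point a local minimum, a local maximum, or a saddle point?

saddle point

The Hessian is constant: H = [[4, -6, 2], [-6, 6, -2], [2, -2, 0]].
Leading principal minors: Δ₁ = 4, Δ₂ = -12, Δ₃ = 8.
The minors fit neither the all-positive nor the alternating-sign pattern, so H is indefinite: a saddle point.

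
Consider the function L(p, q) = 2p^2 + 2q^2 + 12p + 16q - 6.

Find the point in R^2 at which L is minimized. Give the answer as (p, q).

(-3, -4)

L(p,q) separates as A(p) + B(q) − 6, so its minimum is min A + min B − 6.
A'(p) = 4p + 12 vanishes at p ∈ {-3}; B'(q) = 4q + 16 vanishes at q ∈ {-4}.
Local minima of A (where A''>0): A(-3)=-18. Local minima of B: B(-4)=-32.
So the global minimum of L is A(-3) + B(-4) − 6 = -18 − 32 − 6 = -56, attained at (-3, -4).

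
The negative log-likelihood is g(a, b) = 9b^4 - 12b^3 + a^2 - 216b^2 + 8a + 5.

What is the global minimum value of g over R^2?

-1931

g(a,b) separates as P(a) + Q(b) + 5, so its minimum is min P + min Q + 5.
P'(a) = 2a + 8 vanishes at a ∈ {-4}; Q'(b) = 36b(b - 4)(b + 3) vanishes at b ∈ {-3, 0, 4}.
Local minima of P (where P''>0): P(-4)=-16. Local minima of Q: Q(-3)=-891, Q(4)=-1920.
So the global minimum of g is P(-4) + Q(4) + 5 = -16 − 1920 + 5 = -1931, attained at (-4, 4).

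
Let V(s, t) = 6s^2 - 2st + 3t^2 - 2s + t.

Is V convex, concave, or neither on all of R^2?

V is quadratic, so its Hessian is the constant matrix H = [[12, -2], [-2, 6]].
det(H) = 68, tr(H) = 18.
det(H) > 0 and tr(H) > 0, so H is positive definite everywhere: convex.

convex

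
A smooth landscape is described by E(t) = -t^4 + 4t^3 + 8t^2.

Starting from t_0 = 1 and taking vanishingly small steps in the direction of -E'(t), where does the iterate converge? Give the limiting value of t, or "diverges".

0

E'(t) = -4t(t - 4)(t + 1), so E'(1) = 24.
Gradient descent moves in the -E' direction, i.e. t is decreasing.
The nearest critical point in that direction is t = 0, where E'' = 16 > 0 (a local minimum). The iterate converges there.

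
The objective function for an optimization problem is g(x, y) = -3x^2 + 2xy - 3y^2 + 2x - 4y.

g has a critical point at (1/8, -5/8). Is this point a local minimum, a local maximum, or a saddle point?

The Hessian of g is constant: H = [[-6, 2], [2, -6]].
det(H) = (-6)·(-6) − 2² = 32.
det(H) > 0 and tr(H) = -12 < 0, so H is negative definite and the point is a local maximum.

local maximum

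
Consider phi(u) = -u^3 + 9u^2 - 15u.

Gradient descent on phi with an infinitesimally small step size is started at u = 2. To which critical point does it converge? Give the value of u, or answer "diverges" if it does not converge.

phi'(u) = -3(u - 5)(u - 1), so phi'(2) = 9.
Gradient descent moves in the -phi' direction, i.e. u is decreasing.
The nearest critical point in that direction is u = 1, where phi'' = 12 > 0 (a local minimum). The iterate converges there.

1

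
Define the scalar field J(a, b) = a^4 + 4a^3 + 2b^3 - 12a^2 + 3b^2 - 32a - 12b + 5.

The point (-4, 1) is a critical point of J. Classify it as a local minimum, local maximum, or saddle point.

The mixed partial ∂²J/∂a∂b is 0, so the Hessian at any point is diag(J_aa, J_bb) = diag(12(a^2 + 2a - 2), 6(2b + 1)).
At (-4, 1): H = diag(72, 18).
Both eigenvalues are positive, so H is positive definite: a local minimum.

local minimum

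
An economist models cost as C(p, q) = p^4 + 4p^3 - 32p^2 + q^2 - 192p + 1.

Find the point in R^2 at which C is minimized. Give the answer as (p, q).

(4, 0)

C(p,q) separates as A(p) + B(q) + 1, so its minimum is min A + min B + 1.
A'(p) = 4(p - 4)(p + 3)(p + 4) vanishes at p ∈ {-4, -3, 4}; B'(q) = 2q vanishes at q ∈ {0}.
Local minima of A (where A''>0): A(-4)=256, A(4)=-768. Local minima of B: B(0)=0.
So the global minimum of C is A(4) + B(0) + 1 = -768 + 0 + 1 = -767, attained at (4, 0).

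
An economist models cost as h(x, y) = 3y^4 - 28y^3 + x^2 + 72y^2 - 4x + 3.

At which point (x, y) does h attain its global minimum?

(2, 0)

h(x,y) separates as P(x) + Q(y) + 3, so its minimum is min P + min Q + 3.
P'(x) = 2x - 4 vanishes at x ∈ {2}; Q'(y) = 12y(y - 4)(y - 3) vanishes at y ∈ {0, 3, 4}.
Local minima of P (where P''>0): P(2)=-4. Local minima of Q: Q(0)=0, Q(4)=128.
So the global minimum of h is P(2) + Q(0) + 3 = -4 + 0 + 3 = -1, attained at (2, 0).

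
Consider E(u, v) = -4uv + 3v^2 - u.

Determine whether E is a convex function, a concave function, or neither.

E is quadratic, so its Hessian is the constant matrix H = [[0, -4], [-4, 6]].
det(H) = -16, tr(H) = 6.
det(H) < 0, so H is indefinite: neither convex nor concave.

neither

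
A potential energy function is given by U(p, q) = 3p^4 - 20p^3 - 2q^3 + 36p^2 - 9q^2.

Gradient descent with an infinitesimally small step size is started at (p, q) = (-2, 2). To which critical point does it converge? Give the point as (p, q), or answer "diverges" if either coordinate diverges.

diverges

U is separable, so gradient descent decouples: p follows -∂U/∂p, q follows -∂U/∂q.
∂U/∂p = 12p(p - 3)(p - 2); at p=-2 this is -480, so p increases.
∂U/∂q = -6q(q + 3); at q=2 this is -60, so q increases.
The q-coordinate has no critical point in that direction and runs off to infinity.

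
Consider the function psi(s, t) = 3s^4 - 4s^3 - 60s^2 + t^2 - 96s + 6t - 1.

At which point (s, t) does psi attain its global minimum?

psi(s,t) separates as P(s) + Q(t) − 1, so its minimum is min P + min Q − 1.
P'(s) = 12(s - 4)(s + 1)(s + 2) vanishes at s ∈ {-2, -1, 4}; Q'(t) = 2(t + 3) vanishes at t ∈ {-3}.
Local minima of P (where P''>0): P(-2)=32, P(4)=-832. Local minima of Q: Q(-3)=-9.
So the global minimum of psi is P(4) + Q(-3) − 1 = -832 − 9 − 1 = -842, attained at (4, -3).

(4, -3)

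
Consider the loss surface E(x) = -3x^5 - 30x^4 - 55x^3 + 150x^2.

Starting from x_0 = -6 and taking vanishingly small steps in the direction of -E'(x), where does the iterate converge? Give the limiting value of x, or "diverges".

E'(x) = -15x(x - 1)(x + 4)(x + 5), so E'(-6) = -1260.
Gradient descent moves in the -E' direction, i.e. x is increasing.
The nearest critical point in that direction is x = -5, where E'' = 450 > 0 (a local minimum). The iterate converges there.

-5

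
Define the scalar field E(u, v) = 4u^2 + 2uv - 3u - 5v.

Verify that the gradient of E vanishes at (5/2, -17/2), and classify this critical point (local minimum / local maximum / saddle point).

saddle point

∇E = (8u + 2v - 3, 2u - 5); substituting (5/2, -17/2) gives ∇E = (0, 0), so (5/2, -17/2) is indeed a critical point.
The Hessian of E is constant: H = [[8, 2], [2, 0]].
det(H) = 8·0 − 2² = -4.
Since det(H) < 0, H is indefinite and the critical point is a saddle point.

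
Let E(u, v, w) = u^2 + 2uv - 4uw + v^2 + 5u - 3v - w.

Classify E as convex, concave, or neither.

neither

E is quadratic, so its Hessian is the constant matrix H = [[2, 2, -4], [2, 2, 0], [-4, 0, 0]].
Leading principal minors: 2, 0, -32.
Neither pattern holds ⇒ H is indefinite ⇒ neither convex nor concave.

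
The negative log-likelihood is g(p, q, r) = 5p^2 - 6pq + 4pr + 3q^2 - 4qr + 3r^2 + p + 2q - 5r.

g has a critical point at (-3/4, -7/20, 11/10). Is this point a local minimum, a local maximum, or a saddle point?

The Hessian is constant: H = [[10, -6, 4], [-6, 6, -4], [4, -4, 6]].
Leading principal minors: Δ₁ = 10, Δ₂ = 24, Δ₃ = 80.
All leading minors are positive, so H is positive definite: a local minimum.

local minimum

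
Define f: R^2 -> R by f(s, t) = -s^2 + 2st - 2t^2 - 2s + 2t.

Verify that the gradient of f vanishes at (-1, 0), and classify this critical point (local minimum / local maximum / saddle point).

local maximum

∇f = (-2s + 2t - 2, 2s - 4t + 2); substituting (-1, 0) gives ∇f = (0, 0), so (-1, 0) is indeed a critical point.
The Hessian of f is constant: H = [[-2, 2], [2, -4]].
det(H) = (-2)·(-4) − 2² = 4.
det(H) > 0 and tr(H) = -6 < 0, so H is negative definite and the point is a local maximum.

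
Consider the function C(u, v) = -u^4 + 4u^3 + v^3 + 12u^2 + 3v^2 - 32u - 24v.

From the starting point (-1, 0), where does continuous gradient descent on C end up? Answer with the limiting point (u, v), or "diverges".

C is separable, so gradient descent decouples: u follows -∂C/∂u, v follows -∂C/∂v.
∂C/∂u = -4(u - 4)(u - 1)(u + 2); at u=-1 this is -40, so u increases.
∂C/∂v = 3(v - 2)(v + 4); at v=0 this is -24, so v increases.
u converges to its nearest critical value 1 (a local min of the u-part); v converges to 2. The iterate converges to (1, 2).

(1, 2)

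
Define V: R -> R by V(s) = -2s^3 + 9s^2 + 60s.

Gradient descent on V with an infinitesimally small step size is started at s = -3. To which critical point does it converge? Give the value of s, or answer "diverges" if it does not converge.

-2

V'(s) = -6(s - 5)(s + 2), so V'(-3) = -48.
Gradient descent moves in the -V' direction, i.e. s is increasing.
The nearest critical point in that direction is s = -2, where V'' = 42 > 0 (a local minimum). The iterate converges there.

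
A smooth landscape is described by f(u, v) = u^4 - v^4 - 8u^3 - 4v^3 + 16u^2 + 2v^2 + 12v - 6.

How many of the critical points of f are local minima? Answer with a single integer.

f separates as a function of u plus a function of v, so ∇f=0 decouples.
∂f/∂u = 4u(u - 4)(u - 2) = 0 at u ∈ {0, 2, 4}; ∂f/∂v = -4(v - 1)(v + 1)(v + 3) = 0 at v ∈ {-3, -1, 1}.
The Hessian is diagonal: diag(f_uu, f_vv). Second derivatives: f_uu(0)=32, f_uu(2)=-16, f_uu(4)=32; f_vv(-3)=-32, f_vv(-1)=16, f_vv(1)=-32.
Local minima occur where both diagonal entries positive: (0, -1), (4, -1). Count: 2.

2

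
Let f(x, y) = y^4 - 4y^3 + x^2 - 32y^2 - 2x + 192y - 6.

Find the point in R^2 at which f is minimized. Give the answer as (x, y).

f(x,y) separates as P(x) + Q(y) − 6, so its minimum is min P + min Q − 6.
P'(x) = 2x - 2 vanishes at x ∈ {1}; Q'(y) = 4(y - 4)(y - 3)(y + 4) vanishes at y ∈ {-4, 3, 4}.
Local minima of P (where P''>0): P(1)=-1. Local minima of Q: Q(-4)=-768, Q(4)=256.
So the global minimum of f is P(1) + Q(-4) − 6 = -1 − 768 − 6 = -775, attained at (1, -4).

(1, -4)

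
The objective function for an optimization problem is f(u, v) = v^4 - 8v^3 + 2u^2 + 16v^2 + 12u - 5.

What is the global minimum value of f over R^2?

-23

f(u,v) separates as P(u) + Q(v) − 5, so its minimum is min P + min Q − 5.
P'(u) = 4u + 12 vanishes at u ∈ {-3}; Q'(v) = 4v(v - 4)(v - 2) vanishes at v ∈ {0, 2, 4}.
Local minima of P (where P''>0): P(-3)=-18. Local minima of Q: Q(0)=0, Q(4)=0.
So the global minimum of f is P(-3) + Q(0) − 5 = -18 + 0 − 5 = -23, attained at (-3, 0).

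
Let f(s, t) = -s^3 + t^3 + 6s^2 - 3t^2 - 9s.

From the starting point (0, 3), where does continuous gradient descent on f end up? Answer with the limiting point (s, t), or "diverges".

(1, 2)

f is separable, so gradient descent decouples: s follows -∂f/∂s, t follows -∂f/∂t.
∂f/∂s = -3(s - 3)(s - 1); at s=0 this is -9, so s increases.
∂f/∂t = 3t(t - 2); at t=3 this is 9, so t decreases.
s converges to its nearest critical value 1 (a local min of the s-part); t converges to 2. The iterate converges to (1, 2).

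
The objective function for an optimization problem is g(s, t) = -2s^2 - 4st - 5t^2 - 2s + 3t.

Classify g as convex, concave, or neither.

g is quadratic, so its Hessian is the constant matrix H = [[-4, -4], [-4, -10]].
det(H) = 24, tr(H) = -14.
det(H) > 0 and tr(H) < 0, so H is negative definite everywhere: concave.

concave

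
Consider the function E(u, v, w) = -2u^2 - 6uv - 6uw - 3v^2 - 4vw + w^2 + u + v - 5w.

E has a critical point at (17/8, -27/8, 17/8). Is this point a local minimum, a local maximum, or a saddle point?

saddle point

The Hessian is constant: H = [[-4, -6, -6], [-6, -6, -4], [-6, -4, 2]].
Leading principal minors: Δ₁ = -4, Δ₂ = -12, Δ₃ = -32.
The minors fit neither the all-positive nor the alternating-sign pattern, so H is indefinite: a saddle point.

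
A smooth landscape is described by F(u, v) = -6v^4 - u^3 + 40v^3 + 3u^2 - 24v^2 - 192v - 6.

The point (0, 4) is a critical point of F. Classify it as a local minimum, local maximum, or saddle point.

saddle point

The mixed partial ∂²F/∂u∂v is 0, so the Hessian at any point is diag(F_uu, F_vv) = diag(6(-u + 1), 24(-3v^2 + 10v - 2)).
At (0, 4): H = diag(6, -240).
The eigenvalues have opposite signs, so H is indefinite: a saddle point.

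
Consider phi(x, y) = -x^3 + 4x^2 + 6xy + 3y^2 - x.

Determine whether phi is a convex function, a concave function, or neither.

neither

The term -x^3 is cubic, so the Hessian is not constant.
∂²phi/∂x² = -6x + 8, which takes both signs as x varies (negative for sufficiently large x). A diagonal entry of the Hessian changing sign means the Hessian is neither positive- nor negative-semidefinite on all of R^2.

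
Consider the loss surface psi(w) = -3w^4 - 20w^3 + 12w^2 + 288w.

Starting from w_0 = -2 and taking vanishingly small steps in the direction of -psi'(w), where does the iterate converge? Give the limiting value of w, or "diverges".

psi'(w) = -12(w - 2)(w + 3)(w + 4), so psi'(-2) = 96.
Gradient descent moves in the -psi' direction, i.e. w is decreasing.
The nearest critical point in that direction is w = -3, where psi'' = 60 > 0 (a local minimum). The iterate converges there.

-3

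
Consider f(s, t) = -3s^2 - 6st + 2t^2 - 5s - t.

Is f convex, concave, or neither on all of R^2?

neither

f is quadratic, so its Hessian is the constant matrix H = [[-6, -6], [-6, 4]].
det(H) = -60, tr(H) = -2.
det(H) < 0, so H is indefinite: neither convex nor concave.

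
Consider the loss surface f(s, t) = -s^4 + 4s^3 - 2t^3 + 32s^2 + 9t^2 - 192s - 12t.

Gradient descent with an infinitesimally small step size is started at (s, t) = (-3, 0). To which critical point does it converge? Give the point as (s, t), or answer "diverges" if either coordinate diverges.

f is separable, so gradient descent decouples: s follows -∂f/∂s, t follows -∂f/∂t.
∂f/∂s = -4(s - 4)(s - 3)(s + 4); at s=-3 this is -168, so s increases.
∂f/∂t = -6(t - 2)(t - 1); at t=0 this is -12, so t increases.
s converges to its nearest critical value 3 (a local min of the s-part); t converges to 1. The iterate converges to (3, 1).

(3, 1)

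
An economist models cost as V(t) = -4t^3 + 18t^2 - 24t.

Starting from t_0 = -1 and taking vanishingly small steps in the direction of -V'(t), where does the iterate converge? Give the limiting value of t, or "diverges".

V'(t) = -12(t - 2)(t - 1), so V'(-1) = -72.
Gradient descent moves in the -V' direction, i.e. t is increasing.
The nearest critical point in that direction is t = 1, where V'' = 12 > 0 (a local minimum). The iterate converges there.

1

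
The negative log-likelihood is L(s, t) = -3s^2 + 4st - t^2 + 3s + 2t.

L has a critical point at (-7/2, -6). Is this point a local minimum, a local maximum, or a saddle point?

saddle point

The Hessian of L is constant: H = [[-6, 4], [4, -2]].
det(H) = (-6)·(-2) − 4² = -4.
Since det(H) < 0, H is indefinite and the critical point is a saddle point.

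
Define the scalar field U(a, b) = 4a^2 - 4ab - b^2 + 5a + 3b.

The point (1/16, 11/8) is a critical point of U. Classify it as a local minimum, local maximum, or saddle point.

saddle point

The Hessian of U is constant: H = [[8, -4], [-4, -2]].
det(H) = 8·(-2) − (-4)² = -32.
Since det(H) < 0, H is indefinite and the critical point is a saddle point.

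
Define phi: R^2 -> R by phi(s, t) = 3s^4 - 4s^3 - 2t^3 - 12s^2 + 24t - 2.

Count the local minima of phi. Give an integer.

2

phi separates as a function of s plus a function of t, so ∇phi=0 decouples.
∂phi/∂s = 12s(s - 2)(s + 1) = 0 at s ∈ {-1, 0, 2}; ∂phi/∂t = -6(t - 2)(t + 2) = 0 at t ∈ {-2, 2}.
The Hessian is diagonal: diag(phi_ss, phi_tt). Second derivatives: phi_ss(-1)=36, phi_ss(0)=-24, phi_ss(2)=72; phi_tt(-2)=24, phi_tt(2)=-24.
Local minima occur where both diagonal entries positive: (-1, -2), (2, -2). Count: 2.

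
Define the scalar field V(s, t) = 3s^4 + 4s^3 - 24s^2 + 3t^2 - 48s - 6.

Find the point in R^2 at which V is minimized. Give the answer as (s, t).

V(s,t) separates as P(s) + Q(t) − 6, so its minimum is min P + min Q − 6.
P'(s) = 12(s - 2)(s + 1)(s + 2) vanishes at s ∈ {-2, -1, 2}; Q'(t) = 6t vanishes at t ∈ {0}.
Local minima of P (where P''>0): P(-2)=16, P(2)=-112. Local minima of Q: Q(0)=0.
So the global minimum of V is P(2) + Q(0) − 6 = -112 + 0 − 6 = -118, attained at (2, 0).

(2, 0)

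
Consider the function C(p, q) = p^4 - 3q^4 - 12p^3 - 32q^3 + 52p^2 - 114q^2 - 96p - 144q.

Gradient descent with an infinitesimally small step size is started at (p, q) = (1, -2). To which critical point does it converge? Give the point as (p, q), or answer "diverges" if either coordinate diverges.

C is separable, so gradient descent decouples: p follows -∂C/∂p, q follows -∂C/∂q.
∂C/∂p = 4(p - 4)(p - 3)(p - 2); at p=1 this is -24, so p increases.
∂C/∂q = -12(q + 1)(q + 3)(q + 4); at q=-2 this is 24, so q decreases.
p converges to its nearest critical value 2 (a local min of the p-part); q converges to -3. The iterate converges to (2, -3).

(2, -3)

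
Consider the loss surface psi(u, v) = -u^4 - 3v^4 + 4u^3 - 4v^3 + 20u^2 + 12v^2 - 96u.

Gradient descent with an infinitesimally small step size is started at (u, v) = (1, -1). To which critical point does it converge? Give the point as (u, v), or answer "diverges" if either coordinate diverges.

(2, 0)

psi is separable, so gradient descent decouples: u follows -∂psi/∂u, v follows -∂psi/∂v.
∂psi/∂u = -4(u - 4)(u - 2)(u + 3); at u=1 this is -48, so u increases.
∂psi/∂v = -12v(v - 1)(v + 2); at v=-1 this is -24, so v increases.
u converges to its nearest critical value 2 (a local min of the u-part); v converges to 0. The iterate converges to (2, 0).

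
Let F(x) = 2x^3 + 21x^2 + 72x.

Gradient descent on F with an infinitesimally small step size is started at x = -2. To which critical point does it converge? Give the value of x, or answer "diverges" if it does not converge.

F'(x) = 6(x + 3)(x + 4), so F'(-2) = 12.
Gradient descent moves in the -F' direction, i.e. x is decreasing.
The nearest critical point in that direction is x = -3, where F'' = 6 > 0 (a local minimum). The iterate converges there.

-3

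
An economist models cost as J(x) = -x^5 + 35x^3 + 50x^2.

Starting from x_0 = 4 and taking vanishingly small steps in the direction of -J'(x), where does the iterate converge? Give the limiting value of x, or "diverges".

0

J'(x) = -5x(x - 5)(x + 1)(x + 4), so J'(4) = 800.
Gradient descent moves in the -J' direction, i.e. x is decreasing.
The nearest critical point in that direction is x = 0, where J'' = 100 > 0 (a local minimum). The iterate converges there.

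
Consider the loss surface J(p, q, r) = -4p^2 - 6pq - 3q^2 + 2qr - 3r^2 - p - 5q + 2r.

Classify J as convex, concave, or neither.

concave

J is quadratic, so its Hessian is the constant matrix H = [[-8, -6, 0], [-6, -6, 2], [0, 2, -6]].
Leading principal minors: -8, 12, -40.
Signs alternate −, +, − ⇒ H ≺ 0 ⇒ concave.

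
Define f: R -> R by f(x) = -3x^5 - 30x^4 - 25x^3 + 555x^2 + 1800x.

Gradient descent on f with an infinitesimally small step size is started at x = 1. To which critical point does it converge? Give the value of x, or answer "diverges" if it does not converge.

-2

f'(x) = -15(x - 3)(x + 2)(x + 4)(x + 5), so f'(1) = 2700.
Gradient descent moves in the -f' direction, i.e. x is decreasing.
The nearest critical point in that direction is x = -2, where f'' = 450 > 0 (a local minimum). The iterate converges there.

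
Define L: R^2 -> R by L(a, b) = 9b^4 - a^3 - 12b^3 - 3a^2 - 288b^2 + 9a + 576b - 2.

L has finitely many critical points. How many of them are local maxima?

L separates as a function of a plus a function of b, so ∇L=0 decouples.
∂L/∂a = -3(a - 1)(a + 3) = 0 at a ∈ {-3, 1}; ∂L/∂b = 36(b - 4)(b - 1)(b + 4) = 0 at b ∈ {-4, 1, 4}.
The Hessian is diagonal: diag(L_aa, L_bb). Second derivatives: L_aa(-3)=12, L_aa(1)=-12; L_bb(-4)=1440, L_bb(1)=-540, L_bb(4)=864.
Local maxima occur where both diagonal entries negative: (1, 1). Count: 1.

1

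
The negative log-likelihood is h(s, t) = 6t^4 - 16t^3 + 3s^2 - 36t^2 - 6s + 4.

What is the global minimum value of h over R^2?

-269

h(s,t) separates as P(s) + Q(t) + 4, so its minimum is min P + min Q + 4.
P'(s) = 6s - 6 vanishes at s ∈ {1}; Q'(t) = 24t(t - 3)(t + 1) vanishes at t ∈ {-1, 0, 3}.
Local minima of P (where P''>0): P(1)=-3. Local minima of Q: Q(-1)=-14, Q(3)=-270.
So the global minimum of h is P(1) + Q(3) + 4 = -3 − 270 + 4 = -269, attained at (1, 3).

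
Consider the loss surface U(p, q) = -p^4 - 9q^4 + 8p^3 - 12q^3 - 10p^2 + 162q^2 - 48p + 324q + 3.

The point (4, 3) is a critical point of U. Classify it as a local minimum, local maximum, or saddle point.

The mixed partial ∂²U/∂p∂q is 0, so the Hessian at any point is diag(U_pp, U_qq) = diag(4(-3p^2 + 12p - 5), 36(-3q^2 - 2q + 9)).
At (4, 3): H = diag(-20, -864).
Both eigenvalues are negative, so H is negative definite: a local maximum.

local maximum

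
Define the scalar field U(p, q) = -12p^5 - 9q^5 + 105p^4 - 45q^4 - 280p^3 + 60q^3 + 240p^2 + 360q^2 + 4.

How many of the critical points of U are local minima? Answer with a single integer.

U separates as a function of p plus a function of q, so ∇U=0 decouples.
∂U/∂p = -60p(p - 4)(p - 2)(p - 1) = 0 at p ∈ {0, 1, 2, 4}; ∂U/∂q = -45q(q - 2)(q + 2)(q + 4) = 0 at q ∈ {-4, -2, 0, 2}.
The Hessian is diagonal: diag(U_pp, U_qq). Second derivatives: U_pp(0)=480, U_pp(1)=-180, U_pp(2)=240, U_pp(4)=-1440; U_qq(-4)=2160, U_qq(-2)=-720, U_qq(0)=720, U_qq(2)=-2160.
Local minima occur where both diagonal entries positive: (0, -4), (0, 0), (2, -4), (2, 0). Count: 4.

4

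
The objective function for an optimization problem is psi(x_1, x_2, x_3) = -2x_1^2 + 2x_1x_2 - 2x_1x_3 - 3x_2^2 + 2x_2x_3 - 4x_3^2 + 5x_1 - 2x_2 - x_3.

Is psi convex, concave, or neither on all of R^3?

psi is quadratic, so its Hessian is the constant matrix H = [[-4, 2, -2], [2, -6, 2], [-2, 2, -8]].
Leading principal minors: -4, 20, -136.
Signs alternate −, +, − ⇒ H ≺ 0 ⇒ concave.

concave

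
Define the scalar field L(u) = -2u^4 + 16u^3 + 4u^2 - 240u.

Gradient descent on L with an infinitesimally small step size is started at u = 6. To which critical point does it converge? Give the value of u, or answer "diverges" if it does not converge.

L'(u) = -8(u - 5)(u - 3)(u + 2), so L'(6) = -192.
Gradient descent moves in the -L' direction, i.e. u is increasing.
There is no critical point above u=6, and L' keeps the same sign, so the iterate runs off to +∞.

diverges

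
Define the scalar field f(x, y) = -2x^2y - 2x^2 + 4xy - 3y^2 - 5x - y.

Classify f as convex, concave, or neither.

neither

The term -2x^2y is cubic, so the Hessian is not constant.
∂²f/∂x² = -4y - 4, which takes both signs as y varies (negative for sufficiently large y). A diagonal entry of the Hessian changing sign means the Hessian is neither positive- nor negative-semidefinite on all of R^2.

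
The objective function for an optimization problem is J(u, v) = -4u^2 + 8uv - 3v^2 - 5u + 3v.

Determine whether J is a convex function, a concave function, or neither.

neither

J is quadratic, so its Hessian is the constant matrix H = [[-8, 8], [8, -6]].
det(H) = -16, tr(H) = -14.
det(H) < 0, so H is indefinite: neither convex nor concave.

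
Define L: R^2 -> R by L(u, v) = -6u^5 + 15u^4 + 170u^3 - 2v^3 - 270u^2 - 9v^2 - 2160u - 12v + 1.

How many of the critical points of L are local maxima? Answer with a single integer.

L separates as a function of u plus a function of v, so ∇L=0 decouples.
∂L/∂u = -30(u - 4)(u - 3)(u + 2)(u + 3) = 0 at u ∈ {-3, -2, 3, 4}; ∂L/∂v = -6(v + 1)(v + 2) = 0 at v ∈ {-2, -1}.
The Hessian is diagonal: diag(L_uu, L_vv). Second derivatives: L_uu(-3)=1260, L_uu(-2)=-900, L_uu(3)=900, L_uu(4)=-1260; L_vv(-2)=6, L_vv(-1)=-6.
Local maxima occur where both diagonal entries negative: (-2, -1), (4, -1). Count: 2.

2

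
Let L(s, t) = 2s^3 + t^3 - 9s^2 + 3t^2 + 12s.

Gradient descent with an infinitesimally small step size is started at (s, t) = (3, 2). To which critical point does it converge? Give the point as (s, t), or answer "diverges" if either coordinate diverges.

L is separable, so gradient descent decouples: s follows -∂L/∂s, t follows -∂L/∂t.
∂L/∂s = 6(s - 2)(s - 1); at s=3 this is 12, so s decreases.
∂L/∂t = 3t(t + 2); at t=2 this is 24, so t decreases.
s converges to its nearest critical value 2 (a local min of the s-part); t converges to 0. The iterate converges to (2, 0).

(2, 0)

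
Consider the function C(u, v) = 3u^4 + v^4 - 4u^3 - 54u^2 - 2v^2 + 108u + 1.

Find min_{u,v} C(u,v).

C(u,v) separates as P(u) + Q(v) + 1, so its minimum is min P + min Q + 1.
P'(u) = 12(u - 3)(u - 1)(u + 3) vanishes at u ∈ {-3, 1, 3}; Q'(v) = 4v(v - 1)(v + 1) vanishes at v ∈ {-1, 0, 1}.
Local minima of P (where P''>0): P(-3)=-459, P(3)=-27. Local minima of Q: Q(-1)=-1, Q(1)=-1.
So the global minimum of C is P(-3) + Q(-1) + 1 = -459 − 1 + 1 = -459, attained at (-3, -1).

-459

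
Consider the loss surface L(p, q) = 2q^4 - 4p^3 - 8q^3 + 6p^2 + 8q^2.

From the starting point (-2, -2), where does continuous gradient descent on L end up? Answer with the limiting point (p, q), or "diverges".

L is separable, so gradient descent decouples: p follows -∂L/∂p, q follows -∂L/∂q.
∂L/∂p = -12p(p - 1); at p=-2 this is -72, so p increases.
∂L/∂q = 8q(q - 2)(q - 1); at q=-2 this is -192, so q increases.
p converges to its nearest critical value 0 (a local min of the p-part); q converges to 0. The iterate converges to (0, 0).

(0, 0)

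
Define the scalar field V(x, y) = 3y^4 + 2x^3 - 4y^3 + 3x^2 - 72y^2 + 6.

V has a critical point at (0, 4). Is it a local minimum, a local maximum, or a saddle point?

The mixed partial ∂²V/∂x∂y is 0, so the Hessian at any point is diag(V_xx, V_yy) = diag(6(2x + 1), 12(3y^2 - 2y - 12)).
At (0, 4): H = diag(6, 336).
Both eigenvalues are positive, so H is positive definite: a local minimum.

local minimum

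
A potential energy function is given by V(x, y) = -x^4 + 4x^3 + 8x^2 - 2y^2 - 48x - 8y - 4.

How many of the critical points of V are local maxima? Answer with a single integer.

2

V separates as a function of x plus a function of y, so ∇V=0 decouples.
∂V/∂x = -4(x - 3)(x - 2)(x + 2) = 0 at x ∈ {-2, 2, 3}; ∂V/∂y = -4(y + 2) = 0 at y ∈ {-2}.
The Hessian is diagonal: diag(V_xx, V_yy). Second derivatives: V_xx(-2)=-80, V_xx(2)=16, V_xx(3)=-20; V_yy(-2)=-4.
Local maxima occur where both diagonal entries negative: (-2, -2), (3, -2). Count: 2.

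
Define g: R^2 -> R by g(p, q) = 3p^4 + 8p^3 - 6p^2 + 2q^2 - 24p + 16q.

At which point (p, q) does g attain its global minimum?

g(p,q) separates as A(p) + B(q), so its minimum is min A + min B.
A'(p) = 12(p - 1)(p + 1)(p + 2) vanishes at p ∈ {-2, -1, 1}; B'(q) = 4q + 16 vanishes at q ∈ {-4}.
Local minima of A (where A''>0): A(-2)=8, A(1)=-19. Local minima of B: B(-4)=-32.
So the global minimum of g is A(1) + B(-4) = -19 − 32 = -51, attained at (1, -4).

(1, -4)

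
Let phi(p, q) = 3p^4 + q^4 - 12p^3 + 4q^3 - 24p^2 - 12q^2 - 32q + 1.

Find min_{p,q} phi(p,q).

-447

phi(p,q) separates as A(p) + B(q) + 1, so its minimum is min A + min B + 1.
A'(p) = 12p(p - 4)(p + 1) vanishes at p ∈ {-1, 0, 4}; B'(q) = 4(q - 2)(q + 1)(q + 4) vanishes at q ∈ {-4, -1, 2}.
Local minima of A (where A''>0): A(-1)=-9, A(4)=-384. Local minima of B: B(-4)=-64, B(2)=-64.
So the global minimum of phi is A(4) + B(-4) + 1 = -384 − 64 + 1 = -447, attained at (4, -4).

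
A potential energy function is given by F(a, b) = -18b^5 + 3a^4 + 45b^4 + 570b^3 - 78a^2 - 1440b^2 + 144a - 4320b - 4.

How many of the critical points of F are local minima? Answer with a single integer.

4

F separates as a function of a plus a function of b, so ∇F=0 decouples.
∂F/∂a = 12(a - 3)(a - 1)(a + 4) = 0 at a ∈ {-4, 1, 3}; ∂F/∂b = -90(b - 4)(b - 3)(b + 1)(b + 4) = 0 at b ∈ {-4, -1, 3, 4}.
The Hessian is diagonal: diag(F_aa, F_bb). Second derivatives: F_aa(-4)=420, F_aa(1)=-120, F_aa(3)=168; F_bb(-4)=15120, F_bb(-1)=-5400, F_bb(3)=2520, F_bb(4)=-3600.
Local minima occur where both diagonal entries positive: (-4, -4), (-4, 3), (3, -4), (3, 3). Count: 4.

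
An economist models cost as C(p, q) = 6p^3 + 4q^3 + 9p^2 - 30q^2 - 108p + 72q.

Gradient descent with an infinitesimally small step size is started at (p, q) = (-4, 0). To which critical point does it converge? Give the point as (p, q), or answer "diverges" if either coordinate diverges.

C is separable, so gradient descent decouples: p follows -∂C/∂p, q follows -∂C/∂q.
∂C/∂p = 18(p - 2)(p + 3); at p=-4 this is 108, so p decreases.
∂C/∂q = 12(q - 3)(q - 2); at q=0 this is 72, so q decreases.
The p-coordinate has no critical point in that direction and runs off to infinity.

diverges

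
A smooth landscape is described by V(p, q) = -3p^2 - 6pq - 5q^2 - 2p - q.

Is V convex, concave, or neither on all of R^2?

concave

V is quadratic, so its Hessian is the constant matrix H = [[-6, -6], [-6, -10]].
det(H) = 24, tr(H) = -16.
det(H) > 0 and tr(H) < 0, so H is negative definite everywhere: concave.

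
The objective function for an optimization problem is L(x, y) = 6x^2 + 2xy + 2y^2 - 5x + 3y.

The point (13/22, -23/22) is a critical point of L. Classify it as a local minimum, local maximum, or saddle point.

local minimum

The Hessian of L is constant: H = [[12, 2], [2, 4]].
det(H) = 12·4 − 2² = 44.
det(H) > 0 and tr(H) = 16 > 0, so H is positive definite and the point is a local minimum.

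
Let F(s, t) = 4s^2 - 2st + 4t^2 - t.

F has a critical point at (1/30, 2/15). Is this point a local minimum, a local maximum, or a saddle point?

local minimum

The Hessian of F is constant: H = [[8, -2], [-2, 8]].
det(H) = 8·8 − (-2)² = 60.
det(H) > 0 and tr(H) = 16 > 0, so H is positive definite and the point is a local minimum.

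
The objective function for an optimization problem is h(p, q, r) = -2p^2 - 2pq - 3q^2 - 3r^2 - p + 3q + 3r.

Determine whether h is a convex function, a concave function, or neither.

concave

h is quadratic, so its Hessian is the constant matrix H = [[-4, -2, 0], [-2, -6, 0], [0, 0, -6]].
Leading principal minors: -4, 20, -120.
Signs alternate −, +, − ⇒ H ≺ 0 ⇒ concave.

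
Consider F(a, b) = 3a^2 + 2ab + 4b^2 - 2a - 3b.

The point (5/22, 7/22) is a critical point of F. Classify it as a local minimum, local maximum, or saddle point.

The Hessian of F is constant: H = [[6, 2], [2, 8]].
det(H) = 6·8 − 2² = 44.
det(H) > 0 and tr(H) = 14 > 0, so H is positive definite and the point is a local minimum.

local minimum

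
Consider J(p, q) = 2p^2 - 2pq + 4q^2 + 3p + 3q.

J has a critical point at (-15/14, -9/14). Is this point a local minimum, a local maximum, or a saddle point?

The Hessian of J is constant: H = [[4, -2], [-2, 8]].
det(H) = 4·8 − (-2)² = 28.
det(H) > 0 and tr(H) = 12 > 0, so H is positive definite and the point is a local minimum.

local minimum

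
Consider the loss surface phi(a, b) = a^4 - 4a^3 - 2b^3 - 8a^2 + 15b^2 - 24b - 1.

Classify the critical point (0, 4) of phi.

The mixed partial ∂²phi/∂a∂b is 0, so the Hessian at any point is diag(phi_aa, phi_bb) = diag(4(3a^2 - 6a - 4), 6(-2b + 5)).
At (0, 4): H = diag(-16, -18).
Both eigenvalues are negative, so H is negative definite: a local maximum.

local maximum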